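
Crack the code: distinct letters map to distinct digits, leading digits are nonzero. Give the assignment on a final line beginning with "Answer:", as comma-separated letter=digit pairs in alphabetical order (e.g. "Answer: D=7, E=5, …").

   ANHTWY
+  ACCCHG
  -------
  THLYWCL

Step 1. [col 1: Y + G ≡ L (mod 10)] several values work for G in column 1 (Y + G ≡ L (mod 10), carry-in 0); try G=3. So G=3.
Step 2. [col 1: Y + G ≡ L (mod 10)] L=5 is one option consistent with column 1 (Y + G ≡ L (mod 10), carry-in 0) — take it, so L=5.
Step 3. [T] the sum has 7 digits but both addends have 6; that extra leading digit T is the final carry, namely 1. So T=1.
Step 4. [col 1: Y + G ≡ L (mod 10)] from column 1 (G=3, L=5, carry-in 0, digits 1,3,5 already taken and all letters distinct): Y must equal 2 ⇒ Y=2.
Step 5. [col 2: W + H ≡ C (mod 10)] several values work for C in column 2 (W + H ≡ C (mod 10), carry-in 0); try C=4. So C=4.
Step 6. [col 2: W + H ≡ C (mod 10)] column 2 (W + H ≡ C (mod 10), carry-in 0) doesn't pin W yet; pick W=6 and continue ⇒ W=6.
Step 7. [col 2: W + H ≡ C (mod 10)] column 2 reads W+H+carry(0)=C with W=6, C=4; with digits 1,2,3,4,5,6 already taken and all letters distinct, the only value for H is 8, so H=8.
Step 8. [col 5: N + C ≡ L (mod 10)] column 5 reads N+C+carry(1)=L with C=4, L=5; with digits 1,2,3,4,5,6,8 already taken and all letters distinct, the only value for N is 0. So N=0.
Step 9. [col 6: A + A ≡ H (mod 10)] in column 6 we have A+A≡H with carry-in 0; given H=8 and digits 0,1,2,3,4,5,6,8 already taken and all letters distinct, that pins A to 9 ⇒ A=9.

Answer: A=9, C=4, G=3, H=8, L=5, N=0, T=1, W=6, Y=2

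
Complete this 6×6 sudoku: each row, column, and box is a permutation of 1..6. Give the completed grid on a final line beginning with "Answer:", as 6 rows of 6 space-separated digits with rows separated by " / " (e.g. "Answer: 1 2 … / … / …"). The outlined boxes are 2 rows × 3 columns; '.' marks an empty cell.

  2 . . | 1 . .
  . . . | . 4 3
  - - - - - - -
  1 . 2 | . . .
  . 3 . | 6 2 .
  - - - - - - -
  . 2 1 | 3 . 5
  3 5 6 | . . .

Step 1. [r2c3∈{5}] only 5 remains possible at r2c3, so r2c3=5.
Step 2. [r4c3∈{4}] r4c3's peers cover all but 4, so r4c3=4.
Step 3. [r6c6∈{1,2,4}] 2 has one home in col 6: r6c6, so r6c6=2.
Step 4. [r2c1∈{6}] r2c1 is down to just 6, so r2c1=6.
Step 5. [r3c4∈{4,5}] col 4 places 5 nowhere but r3c4. So r3c4=5.
Step 6. [r5c5∈{6}] nothing but 6 survives at r5c5 ⇒ r5c5=6.
Step 7. [r1c3∈{3}] only 3 remains possible at r1c3, so r1c3=3.
Step 8. [r3c6∈{4}] r3c6 has the single candidate 4. So r3c6=4.
Step 9. [r3c5∈{3}] only 3 remains possible at r3c5, so r3c5=3.
Step 10. [r6c5∈{1}] nothing but 1 survives at r6c5, so r6c5=1.
Step 11. [r1c5∈{5}] r1c5 has the single candidate 5 ⇒ r1c5=5.
Step 12. [r6c4∈{4}] r6c4 has the single candidate 4. So r6c4=4.
Step 13. [r5c1∈{4}] nothing but 4 survives at r5c1 ⇒ r5c1=4.
Step 14. [r4c6∈{1}] nothing but 1 survives at r4c6, so r4c6=1.
Step 15. [r2c4∈{2}] only 2 remains possible at r2c4, so r2c4=2.
Step 16. [r3c2∈{6}] nothing but 6 survives at r3c2. So r3c2=6.
Step 17. [r2c2∈{1}] r2c2 is down to just 1, so r2c2=1.
Step 18. [r4c1∈{5}] r4c1's peers cover all but 5 ⇒ r4c1=5.
Step 19. [r1c6∈{6}] nothing but 6 survives at r1c6 ⇒ r1c6=6.
Step 20. [r1c2∈{4}] nothing but 4 survives at r1c2 ⇒ r1c2=4.

Answer: 2 4 3 1 5 6 / 6 1 5 2 4 3 / 1 6 2 5 3 4 / 5 3 4 6 2 1 / 4 2 1 3 6 5 / 3 5 6 4 1 2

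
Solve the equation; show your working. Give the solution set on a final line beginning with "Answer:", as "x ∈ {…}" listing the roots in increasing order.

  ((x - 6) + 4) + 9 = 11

Step 1. [((x - 6) + 4) + 9 = 11] the outer +9 inverts by subtracting 9, so sub: (x - 6) + 4 = 2.
Step 2. [(x - 6) + 4 = 2] +4 is outermost — subtract 4 both sides, so sub: x - 6 = -2.
Step 3. [x - 6 = -2] the outer -6 inverts by adding 6 ⇒ sub: x = 4.

Answer: x ∈ {4}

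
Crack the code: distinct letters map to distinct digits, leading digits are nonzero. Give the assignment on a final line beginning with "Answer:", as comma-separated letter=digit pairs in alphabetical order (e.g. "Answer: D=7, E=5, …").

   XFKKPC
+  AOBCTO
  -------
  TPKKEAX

Step 1. [col 1: C + O ≡ X (mod 10)] several values work for O in column 1 (C + O ≡ X (mod 10), carry-in 0); try O=6. So O=6.
Step 2. [col 1: C + O ≡ X (mod 10)] X=8 is one option consistent with column 1 (C + O ≡ X (mod 10), carry-in 0) — take it ⇒ X=8.
Step 3. [col 1: C + O ≡ X (mod 10)] in column 1 we have C+O≡X with carry-in 0; given O=6, X=8 and digits 6,8 already taken and all letters distinct, that pins C to 2, so C=2.
Step 4. [col 2: P + T ≡ A (mod 10)] several values work for A in column 2 (P + T ≡ A (mod 10), carry-in 0); try A=4, so A=4.
Step 5. [col 2: P + T ≡ A (mod 10)] column 2 (P + T ≡ A (mod 10), carry-in 0) doesn't pin P yet; pick P=3 and continue ⇒ P=3.
Step 6. [col 2: P + T ≡ A (mod 10)] column 2: given P=3, A=4, carry-in 0, and digits 2,3,4,6,8 already taken and all letters distinct, P+T≡A (mod 10) forces T=1, so T=1.
Step 7. [col 3: K + C ≡ E (mod 10)] E=7 is one option consistent with column 3 (K + C ≡ E (mod 10), carry-in 0) — take it, so E=7.
Step 8. [col 3: K + C ≡ E (mod 10)] from column 3 (C=2, E=7, carry-in 0, digits 1,2,3,4,6,7,8 already taken and all letters distinct): K must equal 5. So K=5.
Step 9. [col 4: K + B ≡ K (mod 10)] from column 4 (K=5, carry-in 0, digits 1,2,3,4,5,6,7,8 already taken and all letters distinct): B must equal 0, so B=0.
Step 10. [col 5: F + O ≡ K (mod 10)] column 5: given O=6, K=5, carry-in 0, and digits 0,1,2,3,4,5,6,7,8 already taken and all letters distinct, F+O≡K (mod 10) forces F=9 ⇒ F=9.

Answer: A=4, B=0, C=2, E=7, F=9, K=5, O=6, P=3, T=1, X=8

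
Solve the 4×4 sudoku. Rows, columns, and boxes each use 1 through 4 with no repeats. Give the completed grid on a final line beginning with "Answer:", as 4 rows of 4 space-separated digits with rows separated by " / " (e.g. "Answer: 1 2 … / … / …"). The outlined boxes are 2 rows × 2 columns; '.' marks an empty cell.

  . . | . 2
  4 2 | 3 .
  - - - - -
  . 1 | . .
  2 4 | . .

Step 1. [r3c4∈{3,4}] r3c4 is the only open cell in col 4 admitting 4. So r3c4=4.
Step 2. [r2c4∈{1}] r2c4 has the single candidate 1, so r2c4=1.
Step 3. [r3c1∈{3}] nothing but 3 survives at r3c1, so r3c1=3.
Step 4. [r3c3∈{2}] nothing but 2 survives at r3c3, so r3c3=2.
Step 5. [r1c2∈{3}] r1c2's peers cover all but 3. So r1c2=3.
Step 6. [r4c4∈{3}] nothing but 3 survives at r4c4 ⇒ r4c4=3.
Step 7. [r1c3∈{4}] r1c3 has the single candidate 4. So r1c3=4.
Step 8. [r4c3∈{1}] r4c3's peers cover all but 1 ⇒ r4c3=1.
Step 9. [r1c1∈{1}] r1c1 has the single candidate 1, so r1c1=1.

Answer: 1 3 4 2 / 4 2 3 1 / 3 1 2 4 / 2 4 1 3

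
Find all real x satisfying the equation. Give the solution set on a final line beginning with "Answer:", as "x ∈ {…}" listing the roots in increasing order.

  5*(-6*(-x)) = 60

Step 1. [5*(-6*(-x)) = 60] LHS = 5·(…); ÷5 both sides. So div: -6*(-x) = 12.
Step 2. [-6*(-x) = 12] leading coefficient -6: divide by -6. So div: -x = -2.
Step 3. [-x = -2] flip signs both sides ⇒ neg: x = 2.

Answer: x ∈ {2}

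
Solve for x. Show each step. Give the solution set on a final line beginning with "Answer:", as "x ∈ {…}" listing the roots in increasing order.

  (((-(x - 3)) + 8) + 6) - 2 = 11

Step 1. [(((-(x - 3)) + 8) + 6) - 2 = 11] peel the -2: add 2 from each side, so sub: ((-(x - 3)) + 8) + 6 = 13.
Step 2. [((-(x - 3)) + 8) + 6 = 13] 6 comes off first (subtract 6) ⇒ sub: (-(x - 3)) + 8 = 7.
Step 3. [(-(x - 3)) + 8 = 7] 8 comes off first (subtract 8) ⇒ sub: -(x - 3) = -1.
Step 4. [-(x - 3) = -1] flip signs both sides, so neg: x - 3 = 1.
Step 5. [x - 3 = 1] 3 comes off first (add 3), so sub: x = 4.

Answer: x ∈ {4}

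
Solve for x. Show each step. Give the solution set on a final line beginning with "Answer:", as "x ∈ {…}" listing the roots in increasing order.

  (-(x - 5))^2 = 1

Step 1. [(-(x - 5))^2 = 1] 1 ≥ 0, LHS is (·)² — take ±√. So sqrt: -(x - 5) = 1 or -1.
Step 2. [-(x - 5) = 1 or -1] LHS negated; negate both sides. So neg: x - 5 = -1 or 1.
Step 3. [x - 5 = -1 or 1] -5 is outermost — add 5 both sides. So sub: x = 4 or 6.

Answer: x ∈ {4, 6}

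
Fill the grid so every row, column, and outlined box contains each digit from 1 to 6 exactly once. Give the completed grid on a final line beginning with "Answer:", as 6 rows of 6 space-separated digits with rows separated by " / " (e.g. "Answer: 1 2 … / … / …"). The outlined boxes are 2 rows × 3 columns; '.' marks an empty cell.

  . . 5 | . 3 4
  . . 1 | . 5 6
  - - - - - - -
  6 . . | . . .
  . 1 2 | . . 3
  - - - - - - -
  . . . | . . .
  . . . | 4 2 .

Step 1. [r5c4∈{1,3,5,6}] r5c4 is the only open cell in col 4 admitting 3 ⇒ r5c4=3.
Step 2. [r1c1∈{2}] only 2 remains possible at r1c1, so r1c1=2.
Step 3. [r5c5∈{1,6}] box 6 places 6 nowhere but r5c5. So r5c5=6.
Step 4. [r5c3∈{4}] r5c3's peers cover all but 4. So r5c3=4.
Step 5. [r3c6∈{1,2,5}] col 6 places 2 nowhere but r3c6, so r3c6=2.
Step 6. [r4c5∈{4}] nothing but 4 survives at r4c5, so r4c5=4.
Step 7. [r4c1∈{5}] r4c1 is down to just 5, so r4c1=5.
Step 8. [r3c3∈{3}] only 3 remains possible at r3c3. So r3c3=3.
Step 9. [r5c1∈{1}] r5c1's peers cover all but 1 ⇒ r5c1=1.
Step 10. [r5c6∈{5}] r5c6 has the single candidate 5 ⇒ r5c6=5.
Step 11. [r2c1∈{3,4}] across col 1, 4 lands solely at r2c1 ⇒ r2c1=4.
Step 12. [r6c2∈{3,5,6}] across row 6, 5 lands solely at r6c2 ⇒ r6c2=5.
Step 13. [r3c5∈{1}] r3c5 is down to just 1 ⇒ r3c5=1.
Step 14. [r3c4∈{5}] r3c4 is down to just 5, so r3c4=5.
Step 15. [r2c4∈{2}] r2c4 has the single candidate 2 ⇒ r2c4=2.
Step 16. [r2c2∈{3}] nothing but 3 survives at r2c2 ⇒ r2c2=3.
Step 17. [r6c1∈{3}] r6c1 is down to just 3, so r6c1=3.
Step 18. [r6c6∈{1}] r6c6 has the single candidate 1, so r6c6=1.
Step 19. [r6c3∈{6}] nothing but 6 survives at r6c3 ⇒ r6c3=6.
Step 20. [r1c2∈{6}] r1c2 is down to just 6 ⇒ r1c2=6.
Step 21. [r1c4∈{1}] only 1 remains possible at r1c4. So r1c4=1.
Step 22. [r3c2∈{4}] nothing but 4 survives at r3c2, so r3c2=4.
Step 23. [r4c4∈{6}] r4c4 is down to just 6. So r4c4=6.
Step 24. [r5c2∈{2}] r5c2 is down to just 2. So r5c2=2.

Answer: 2 6 5 1 3 4 / 4 3 1 2 5 6 / 6 4 3 5 1 2 / 5 1 2 6 4 3 / 1 2 4 3 6 5 / 3 5 6 4 2 1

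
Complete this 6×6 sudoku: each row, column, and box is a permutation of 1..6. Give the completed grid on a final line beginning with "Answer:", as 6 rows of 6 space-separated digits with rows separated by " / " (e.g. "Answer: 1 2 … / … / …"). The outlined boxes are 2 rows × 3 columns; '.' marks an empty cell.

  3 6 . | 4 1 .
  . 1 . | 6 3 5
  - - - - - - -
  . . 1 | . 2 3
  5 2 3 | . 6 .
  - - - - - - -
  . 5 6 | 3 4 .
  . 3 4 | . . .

Step 1. [r6c4∈{1,2,5}] in col 4, 2 fits only at r6c4 ⇒ r6c4=2.
Step 2. [r5c6∈{1}] r5c6 is down to just 1, so r5c6=1.
Step 3. [r2c3∈{2}] r2c3 has the single candidate 2. So r2c3=2.
Step 4. [r2c1∈{4}] r2c1 is down to just 4, so r2c1=4.
Step 5. [r6c6∈{6}] nothing but 6 survives at r6c6, so r6c6=6.
Step 6. [r1c3∈{5}] r1c3 is down to just 5 ⇒ r1c3=5.
Step 7. [r6c5∈{5}] only 5 remains possible at r6c5, so r6c5=5.
Step 8. [r3c2∈{4}] r3c2 is down to just 4, so r3c2=4.
Step 9. [r5c1∈{2}] r5c1's peers cover all but 2. So r5c1=2.
Step 10. [r4c4∈{1}] r4c4 is down to just 1. So r4c4=1.
Step 11. [r3c1∈{6}] only 6 remains possible at r3c1, so r3c1=6.
Step 12. [r1c6∈{2}] only 2 remains possible at r1c6 ⇒ r1c6=2.
Step 13. [r4c6∈{4}] nothing but 4 survives at r4c6 ⇒ r4c6=4.
Step 14. [r6c1∈{1}] r6c1 is down to just 1, so r6c1=1.
Step 15. [r3c4∈{5}] r3c4's peers cover all but 5, so r3c4=5.

Answer: 3 6 5 4 1 2 / 4 1 2 6 3 5 / 6 4 1 5 2 3 / 5 2 3 1 6 4 / 2 5 6 3 4 1 / 1 3 4 2 5 6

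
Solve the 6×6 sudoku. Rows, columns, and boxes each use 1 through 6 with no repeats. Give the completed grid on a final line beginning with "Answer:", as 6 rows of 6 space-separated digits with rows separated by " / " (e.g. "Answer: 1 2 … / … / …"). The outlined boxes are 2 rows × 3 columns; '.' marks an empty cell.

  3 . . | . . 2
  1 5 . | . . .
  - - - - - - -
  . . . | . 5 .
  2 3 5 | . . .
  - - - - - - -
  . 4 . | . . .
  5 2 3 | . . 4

Step 1. [r3c4∈{1,2,3,4,6}] 2 has one home in row 3: r3c4. So r3c4=2.
Step 2. [r5c3∈{1,6}] in box 5, 1 fits only at r5c3 ⇒ r5c3=1.
Step 3. [r1c2∈{6}] r1c2 has the single candidate 6, so r1c2=6.
Step 4. [r3c6∈{1,3,6}] row 3 places 3 nowhere but r3c6 ⇒ r3c6=3.
Step 5. [r2c6∈{6}] nothing but 6 survives at r2c6. So r2c6=6.
Step 6. [r1c3∈{4}] r1c3 has the single candidate 4, so r1c3=4.
Step 7. [r1c5∈{1}] nothing but 1 survives at r1c5. So r1c5=1.
Step 8. [r6c5∈{6}] r6c5 is down to just 6, so r6c5=6.
Step 9. [r4c5∈{4}] nothing but 4 survives at r4c5. So r4c5=4.
Step 10. [r2c5∈{3}] r2c5 is down to just 3, so r2c5=3.
Step 11. [r5c1∈{6}] r5c1's peers cover all but 6 ⇒ r5c1=6.
Step 12. [r5c4∈{3,5}] 3 has one home in row 5: r5c4 ⇒ r5c4=3.
Step 13. [r4c6∈{1}] r4c6 is down to just 1 ⇒ r4c6=1.
Step 14. [r3c3∈{6}] r3c3 is down to just 6 ⇒ r3c3=6.
Step 15. [r4c4∈{6}] r4c4 is down to just 6, so r4c4=6.
Step 16. [r5c6∈{5}] r5c6's peers cover all but 5. So r5c6=5.
Step 17. [r3c2∈{1}] only 1 remains possible at r3c2 ⇒ r3c2=1.
Step 18. [r3c1∈{4}] r3c1's peers cover all but 4, so r3c1=4.
Step 19. [r5c5∈{2}] r5c5 has the single candidate 2, so r5c5=2.
Step 20. [r2c3∈{2}] r2c3 has the single candidate 2 ⇒ r2c3=2.
Step 21. [r1c4∈{5}] r1c4 is down to just 5 ⇒ r1c4=5.
Step 22. [r6c4∈{1}] nothing but 1 survives at r6c4, so r6c4=1.
Step 23. [r2c4∈{4}] r2c4 has the single candidate 4. So r2c4=4.

Answer: 3 6 4 5 1 2 / 1 5 2 4 3 6 / 4 1 6 2 5 3 / 2 3 5 6 4 1 / 6 4 1 3 2 5 / 5 2 3 1 6 4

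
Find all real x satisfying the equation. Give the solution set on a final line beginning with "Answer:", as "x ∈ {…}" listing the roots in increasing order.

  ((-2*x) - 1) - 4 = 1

Step 1. [((-2*x) - 1) - 4 = 1] -4 is outermost — add 4 both sides. So sub: (-2*x) - 1 = 5.
Step 2. [(-2*x) - 1 = 5] add 1: x sits inside (… - 1), so sub: -2*x = 6.
Step 3. [-2*x = 6] -2·(inner) — divide through by -2. So div: x = -3.

Answer: x ∈ {-3}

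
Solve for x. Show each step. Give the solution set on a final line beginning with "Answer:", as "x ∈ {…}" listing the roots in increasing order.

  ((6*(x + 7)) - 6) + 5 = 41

Step 1. [((6*(x + 7)) - 6) + 5 = 41] subtract 5: x sits inside (… + 5) ⇒ sub: (6*(x + 7)) - 6 = 36.
Step 2. [(6*(x + 7)) - 6 = 36] 6 divides every term; factor it out, so factor: (x + 7) - 1 = 6.
Step 3. [(x + 7) - 1 = 6] 1 comes off first (add 1), so sub: x + 7 = 7.
Step 4. [x + 7 = 7] the outer +7 inverts by subtracting 7 ⇒ sub: x = 0.

Answer: x ∈ {0}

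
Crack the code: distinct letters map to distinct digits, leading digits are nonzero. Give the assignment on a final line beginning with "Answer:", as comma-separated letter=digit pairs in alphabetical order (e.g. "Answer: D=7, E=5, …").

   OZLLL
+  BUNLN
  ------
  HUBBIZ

Step 1. [H] H is the leading digit of a 6-digit sum of two 5-digit numbers; the final carry is exactly 1 ⇒ H=1.
Step 2. [col 1: L + N ≡ Z (mod 10)] no forcing yet in column 1 (carry-in 0); N=5 is free and consistent — try it, so N=5.
Step 3. [col 1: L + N ≡ Z (mod 10)] Z=3 is one option consistent with column 1 (L + N ≡ Z (mod 10), carry-in 0) — take it. So Z=3.
Step 4. [col 1: L + N ≡ Z (mod 10)] column 1 reads L+N+carry(0)=Z with N=5, Z=3; with digits 1,3,5 already taken and all letters distinct, the only value for L is 8. So L=8.
Step 5. [col 2: L + L ≡ I (mod 10)] column 2 reads L+L+carry(1)=I with L=8; with digits 1,3,5,8 already taken and all letters distinct, the only value for I is 7. So I=7.
Step 6. [col 3: L + N ≡ B (mod 10)] column 3: given L=8, N=5, carry-in 1, and digits 1,3,5,7,8 already taken and all letters distinct, L+N≡B (mod 10) forces B=4 ⇒ B=4.
Step 7. [col 4: Z + U ≡ B (mod 10)] column 4: given Z=3, B=4, carry-in 1, and digits 1,3,4,5,7,8 already taken and all letters distinct, Z+U≡B (mod 10) forces U=0. So U=0.
Step 8. [col 5: O + B ≡ U (mod 10)] from column 5 (B=4, U=0, carry-in 0, digits 0,1,3,4,5,7,8 already taken and all letters distinct): O must equal 6, so O=6.

Answer: B=4, H=1, I=7, L=8, N=5, O=6, U=0, Z=3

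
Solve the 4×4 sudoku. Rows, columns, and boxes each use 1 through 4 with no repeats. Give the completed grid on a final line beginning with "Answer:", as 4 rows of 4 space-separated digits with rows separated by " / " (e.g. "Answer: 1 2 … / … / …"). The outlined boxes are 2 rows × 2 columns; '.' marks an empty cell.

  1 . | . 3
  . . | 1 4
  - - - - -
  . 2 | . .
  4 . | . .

Step 1. [r3c1∈{3}] nothing but 3 survives at r3c1. So r3c1=3.
Step 2. [r4c4∈{1,2}] 2 has one home in col 4: r4c4. So r4c4=2.
Step 3. [r2c1∈{2}] r2c1 is down to just 2 ⇒ r2c1=2.
Step 4. [r1c3∈{2}] nothing but 2 survives at r1c3 ⇒ r1c3=2.
Step 5. [r4c3∈{3}] nothing but 3 survives at r4c3 ⇒ r4c3=3.
Step 6. [r3c4∈{1}] r3c4 is down to just 1, so r3c4=1.
Step 7. [r4c2∈{1}] r4c2 has the single candidate 1 ⇒ r4c2=1.
Step 8. [r3c3∈{4}] only 4 remains possible at r3c3 ⇒ r3c3=4.
Step 9. [r2c2∈{3}] r2c2 is down to just 3, so r2c2=3.
Step 10. [r1c2∈{4}] only 4 remains possible at r1c2. So r1c2=4.

Answer: 1 4 2 3 / 2 3 1 4 / 3 2 4 1 / 4 1 3 2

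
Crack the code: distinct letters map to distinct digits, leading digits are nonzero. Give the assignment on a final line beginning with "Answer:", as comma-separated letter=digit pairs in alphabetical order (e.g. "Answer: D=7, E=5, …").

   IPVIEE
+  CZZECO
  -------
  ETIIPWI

Step 1. [col 1: E + O ≡ I (mod 10)] I=3 is one option consistent with column 1 (E + O ≡ I (mod 10), carry-in 0) — take it, so I=3.
Step 2. [col 1: E + O ≡ I (mod 10)] no forcing yet in column 1 (carry-in 0); O=2 is free and consistent — try it, so O=2.
Step 3. [col 1: E + O ≡ I (mod 10)] from column 1 (O=2, I=3, carry-in 0, digits 2,3 already taken and all letters distinct): E must equal 1 ⇒ E=1.
Step 4. [col 2: E + C ≡ W (mod 10)] several values work for W in column 2 (E + C ≡ W (mod 10), carry-in 0); try W=7, so W=7.
Step 5. [col 2: E + C ≡ W (mod 10)] column 2 reads E+C+carry(0)=W with E=1, W=7; with digits 1,2,3,7 already taken and all letters distinct, the only value for C is 6. So C=6.
Step 6. [col 3: I + E ≡ P (mod 10)] column 3 reads I+E+carry(0)=P with I=3, E=1; with digits 1,2,3,6,7 already taken and all letters distinct, the only value for P is 4, so P=4.
Step 7. [col 4: V + Z ≡ I (mod 10)] several values work for Z in column 4 (V + Z ≡ I (mod 10), carry-in 0); try Z=8. So Z=8.
Step 8. [col 4: V + Z ≡ I (mod 10)] column 4: given Z=8, I=3, carry-in 0, and digits 1,2,3,4,6,7,8 already taken and all letters distinct, V+Z≡I (mod 10) forces V=5 ⇒ V=5.
Step 9. [col 6: I + C ≡ T (mod 10)] column 6 reads I+C+carry(1)=T with I=3, C=6; with digits 1,2,3,4,5,6,7,8 already taken and all letters distinct, the only value for T is 0. So T=0.

Answer: C=6, E=1, I=3, O=2, P=4, T=0, V=5, W=7, Z=8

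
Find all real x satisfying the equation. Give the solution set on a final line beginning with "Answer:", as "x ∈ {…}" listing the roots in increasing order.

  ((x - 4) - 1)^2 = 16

Step 1. [((x - 4) - 1)^2 = 16] LHS squared, RHS 16 ≥ 0: apply √ (±), so sqrt: (x - 4) - 1 = 4 or -4.
Step 2. [(x - 4) - 1 = 4 or -4] -1 is outermost — add 1 both sides ⇒ sub: x - 4 = 5 or -3.
Step 3. [x - 4 = 5 or -3] 4 comes off first (add 4) ⇒ sub: x = 9 or 1.

Answer: x ∈ {1, 9}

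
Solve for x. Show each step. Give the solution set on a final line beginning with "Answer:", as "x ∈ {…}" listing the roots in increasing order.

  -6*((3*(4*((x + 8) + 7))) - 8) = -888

Step 1. [-6*((3*(4*((x + 8) + 7))) - 8) = -888] LHS = -6·(…); ÷-6 both sides, so div: (3*(4*((x + 8) + 7))) - 8 = 148.
Step 2. [(3*(4*((x + 8) + 7))) - 8 = 148] add 8: x sits inside (… - 8), so sub: 3*(4*((x + 8) + 7)) = 156.
Step 3. [3*(4*((x + 8) + 7)) = 156] 3·(inner) — divide through by 3, so div: 4*((x + 8) + 7) = 52.
Step 4. [4*((x + 8) + 7) = 52] 4·(inner) — divide through by 4 ⇒ div: (x + 8) + 7 = 13.
Step 5. [(x + 8) + 7 = 13] subtract 7: x sits inside (… + 7). So sub: x + 8 = 6.
Step 6. [x + 8 = 6] peel the +8: subtract 8 from each side. So sub: x = -2.

Answer: x ∈ {-2}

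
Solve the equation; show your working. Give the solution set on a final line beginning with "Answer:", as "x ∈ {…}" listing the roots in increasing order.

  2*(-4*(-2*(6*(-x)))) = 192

Step 1. [2*(-4*(-2*(6*(-x)))) = 192] 2 out front; divide by 2, so div: -4*(-2*(6*(-x))) = 96.
Step 2. [-4*(-2*(6*(-x))) = 96] -4·(inner) — divide through by -4. So div: -2*(6*(-x)) = -24.
Step 3. [-2*(6*(-x)) = -24] -2·(inner) — divide through by -2, so div: 6*(-x) = 12.
Step 4. [6*(-x) = 12] divide by the outer 6, so div: -x = 2.
Step 5. [-x = 2] LHS negated; negate both sides ⇒ neg: x = -2.

Answer: x ∈ {-2}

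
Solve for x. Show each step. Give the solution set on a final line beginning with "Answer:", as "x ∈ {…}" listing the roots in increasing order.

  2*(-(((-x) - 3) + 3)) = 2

Step 1. [2*(-(((-x) - 3) + 3)) = 2] leading coefficient 2: divide by 2, so div: -(((-x) - 3) + 3) = 1.
Step 2. [-(((-x) - 3) + 3) = 1] flip signs both sides, so neg: ((-x) - 3) + 3 = -1.
Step 3. [((-x) - 3) + 3 = -1] +3 is outermost — subtract 3 both sides. So sub: (-x) - 3 = -4.
Step 4. [(-x) - 3 = -4] peel the -3: add 3 from each side, so sub: -x = -1.
Step 5. [-x = -1] flip signs both sides, so neg: x = 1.

Answer: x ∈ {1}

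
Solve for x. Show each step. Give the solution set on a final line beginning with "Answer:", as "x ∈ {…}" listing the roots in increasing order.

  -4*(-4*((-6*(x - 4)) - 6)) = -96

Step 1. [-4*(-4*((-6*(x - 4)) - 6)) = -96] -4 out front; divide by -4. So div: -4*((-6*(x - 4)) - 6) = 24.
Step 2. [-4*((-6*(x - 4)) - 6) = 24] -4·(inner) — divide through by -4, so div: (-6*(x - 4)) - 6 = -6.
Step 3. [(-6*(x - 4)) - 6 = -6] peel the -6: add 6 from each side ⇒ sub: -6*(x - 4) = 0.
Step 4. [-6*(x - 4) = 0] divide by the outer -6, so div: x - 4 = 0.
Step 5. [x - 4 = 0] add 4: x sits inside (… - 4). So sub: x = 4.

Answer: x ∈ {4}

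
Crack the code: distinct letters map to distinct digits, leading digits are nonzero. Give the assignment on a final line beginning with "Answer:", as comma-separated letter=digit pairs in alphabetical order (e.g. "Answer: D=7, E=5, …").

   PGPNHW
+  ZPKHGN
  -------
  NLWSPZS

Step 1. [col 1: W + N ≡ S (mod 10)] no forcing yet in column 1 (carry-in 0); W=8 is free and consistent — try it. So W=8.
Step 2. [col 1: W + N ≡ S (mod 10)] column 1 (W + N ≡ S (mod 10), carry-in 0) doesn't pin S yet; pick S=9 and continue ⇒ S=9.
Step 3. [col 1: W + N ≡ S (mod 10)] in column 1 we have W+N≡S with carry-in 0; given W=8, S=9 and digits 8,9 already taken and all letters distinct, that pins N to 1 ⇒ N=1.
Step 4. [col 2: H + G ≡ Z (mod 10)] H=2 is one option consistent with column 2 (H + G ≡ Z (mod 10), carry-in 0) — take it, so H=2.
Step 5. [col 2: H + G ≡ Z (mod 10)] Z=7 is one option consistent with column 2 (H + G ≡ Z (mod 10), carry-in 0) — take it ⇒ Z=7.
Step 6. [col 2: H + G ≡ Z (mod 10)] in column 2 we have H+G≡Z with carry-in 0; given H=2, Z=7 and digits 1,2,7,8,9 already taken and all letters distinct, that pins G to 5, so G=5.
Step 7. [col 3: N + H ≡ P (mod 10)] in column 3 we have N+H≡P with carry-in 0; given N=1, H=2 and digits 1,2,5,7,8,9 already taken and all letters distinct, that pins P to 3, so P=3.
Step 8. [col 4: P + K ≡ S (mod 10)] column 4: given P=3, S=9, carry-in 0, and digits 1,2,3,5,7,8,9 already taken and all letters distinct, P+K≡S (mod 10) forces K=6, so K=6.
Step 9. [col 6: P + Z ≡ L (mod 10)] column 6 reads P+Z+carry(0)=L with P=3, Z=7; with digits 1,2,3,5,6,7,8,9 already taken and all letters distinct, the only value for L is 0, so L=0.

Answer: G=5, H=2, K=6, L=0, N=1, P=3, S=9, W=8, Z=7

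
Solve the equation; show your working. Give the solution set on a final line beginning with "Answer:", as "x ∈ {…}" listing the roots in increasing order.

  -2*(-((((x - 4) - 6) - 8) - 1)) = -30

Step 1. [-2*(-((((x - 4) - 6) - 8) - 1)) = -30] -2 out front; divide by -2. So div: -((((x - 4) - 6) - 8) - 1) = 15.
Step 2. [-((((x - 4) - 6) - 8) - 1) = 15] leading − — multiply by −1 ⇒ neg: (((x - 4) - 6) - 8) - 1 = -15.
Step 3. [(((x - 4) - 6) - 8) - 1 = -15] -1 is outermost — add 1 both sides. So sub: ((x - 4) - 6) - 8 = -14.
Step 4. [((x - 4) - 6) - 8 = -14] 8 comes off first (add 8) ⇒ sub: (x - 4) - 6 = -6.
Step 5. [(x - 4) - 6 = -6] add 6: x sits inside (… - 6), so sub: x - 4 = 0.
Step 6. [x - 4 = 0] add 4: x sits inside (… - 4) ⇒ sub: x = 4.

Answer: x ∈ {4}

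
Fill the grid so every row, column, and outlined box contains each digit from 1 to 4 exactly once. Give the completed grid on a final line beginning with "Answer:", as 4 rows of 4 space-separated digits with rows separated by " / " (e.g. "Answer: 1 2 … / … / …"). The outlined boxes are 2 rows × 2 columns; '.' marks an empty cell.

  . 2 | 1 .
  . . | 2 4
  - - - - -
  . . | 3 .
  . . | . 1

Step 1. [r1c1∈{3,4}] 4 has one home in row 1: r1c1, so r1c1=4.
Step 2. [r4c1∈{2,3}] 2 has one home in row 4: r4c1, so r4c1=2.
Step 3. [r2c1∈{1,3}] r2c1 is the only open cell in col 1 admitting 3 ⇒ r2c1=3.
Step 4. [r3c2∈{1,4}] 4 has one home in row 3: r3c2 ⇒ r3c2=4.
Step 5. [r4c3∈{4}] r4c3 is down to just 4, so r4c3=4.
Step 6. [r3c1∈{1}] nothing but 1 survives at r3c1 ⇒ r3c1=1.
Step 7. [r3c4∈{2}] r3c4 has the single candidate 2 ⇒ r3c4=2.
Step 8. [r1c4∈{3}] r1c4 has the single candidate 3 ⇒ r1c4=3.
Step 9. [r2c2∈{1}] nothing but 1 survives at r2c2, so r2c2=1.
Step 10. [r4c2∈{3}] only 3 remains possible at r4c2 ⇒ r4c2=3.

Answer: 4 2 1 3 / 3 1 2 4 / 1 4 3 2 / 2 3 4 1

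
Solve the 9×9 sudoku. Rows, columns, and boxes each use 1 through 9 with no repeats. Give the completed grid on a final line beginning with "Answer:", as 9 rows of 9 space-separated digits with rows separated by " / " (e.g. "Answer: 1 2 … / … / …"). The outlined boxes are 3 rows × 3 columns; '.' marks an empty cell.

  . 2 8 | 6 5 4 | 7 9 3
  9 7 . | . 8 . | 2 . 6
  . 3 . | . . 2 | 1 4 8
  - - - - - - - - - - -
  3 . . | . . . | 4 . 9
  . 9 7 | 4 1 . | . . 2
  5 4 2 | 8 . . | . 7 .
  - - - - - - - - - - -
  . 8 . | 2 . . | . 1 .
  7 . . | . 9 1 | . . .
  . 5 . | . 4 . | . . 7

Step 1. [r8c2∈{6}] r8c2's peers cover all but 6. So r8c2=6.
Step 2. [r9c4∈{3}] r9c4's peers cover all but 3, so r9c4=3.
Step 3. [r4c8∈{5,6,8}] in row 4, 8 fits only at r4c8. So r4c8=8.
Step 4. [r8c4∈{5}] nothing but 5 survives at r8c4. So r8c4=5.
Step 5. [r6c5∈{3,6}] across col 5, 3 lands solely at r6c5. So r6c5=3.
Step 6. [r6c7∈{6}] nothing but 6 survives at r6c7, so r6c7=6.
Step 7. [r2c3∈{1,4,5}] across row 2, 4 lands solely at r2c3 ⇒ r2c3=4.
Step 8. [r4c6∈{5,6,7}] across row 4, 5 lands solely at r4c6, so r4c6=5.
Step 9. [r5c6∈{6}] only 6 remains possible at r5c6 ⇒ r5c6=6.
Step 10. [r3c5∈{7}] r3c5 is down to just 7, so r3c5=7.
Step 11. [r8c3∈{3}] r8c3 has the single candidate 3, so r8c3=3.
Step 12. [r7c7∈{3,5,9}] in row 7, 3 fits only at r7c7. So r7c7=3.
Step 13. [r9c7∈{8,9}] across col 7, 9 lands solely at r9c7. So r9c7=9.
Step 14. [r4c3∈{1,6}] row 4 places 6 nowhere but r4c3. So r4c3=6.
Step 15. [r9c1∈{1,2}] across col 1, 2 lands solely at r9c1 ⇒ r9c1=2.
Step 16. [r8c9∈{4}] r8c9's peers cover all but 4, so r8c9=4.
Step 17. [r2c8∈{5}] only 5 remains possible at r2c8 ⇒ r2c8=5.
Step 18. [r4c5∈{2}] r4c5 has the single candidate 2 ⇒ r4c5=2.
Step 19. [r6c6∈{9}] r6c6 has the single candidate 9. So r6c6=9.
Step 20. [r7c5∈{6}] r7c5's peers cover all but 6. So r7c5=6.
Step 21. [r2c6∈{3}] r2c6 is down to just 3, so r2c6=3.
Step 22. [r5c8∈{3}] r5c8 is down to just 3. So r5c8=3.
Step 23. [r7c6∈{7}] only 7 remains possible at r7c6 ⇒ r7c6=7.
Step 24. [r4c2∈{1}] r4c2 is down to just 1, so r4c2=1.
Step 25. [r8c7∈{8}] nothing but 8 survives at r8c7 ⇒ r8c7=8.
Step 26. [r7c9∈{5}] nothing but 5 survives at r7c9, so r7c9=5.
Step 27. [r1c1∈{1}] r1c1 has the single candidate 1. So r1c1=1.
Step 28. [r2c4∈{1}] r2c4 is down to just 1. So r2c4=1.
Step 29. [r9c6∈{8}] only 8 remains possible at r9c6, so r9c6=8.
Step 30. [r6c9∈{1}] only 1 remains possible at r6c9. So r6c9=1.
Step 31. [r7c3∈{9}] nothing but 9 survives at r7c3. So r7c3=9.
Step 32. [r9c3∈{1}] nothing but 1 survives at r9c3, so r9c3=1.
Step 33. [r5c1∈{8}] r5c1's peers cover all but 8, so r5c1=8.
Step 34. [r9c8∈{6}] r9c8's peers cover all but 6 ⇒ r9c8=6.
Step 35. [r3c3∈{5}] r3c3 has the single candidate 5. So r3c3=5.
Step 36. [r4c4∈{7}] r4c4 is down to just 7, so r4c4=7.
Step 37. [r3c4∈{9}] r3c4 is down to just 9 ⇒ r3c4=9.
Step 38. [r7c1∈{4}] r7c1 is down to just 4, so r7c1=4.
Step 39. [r3c1∈{6}] r3c1 is down to just 6. So r3c1=6.
Step 40. [r8c8∈{2}] nothing but 2 survives at r8c8 ⇒ r8c8=2.
Step 41. [r5c7∈{5}] r5c7's peers cover all but 5. So r5c7=5.

Answer: 1 2 8 6 5 4 7 9 3 / 9 7 4 1 8 3 2 5 6 / 6 3 5 9 7 2 1 4 8 / 3 1 6 7 2 5 4 8 9 / 8 9 7 4 1 6 5 3 2 / 5 4 2 8 3 9 6 7 1 / 4 8 9 2 6 7 3 1 5 / 7 6 3 5 9 1 8 2 4 / 2 5 1 3 4 8 9 6 7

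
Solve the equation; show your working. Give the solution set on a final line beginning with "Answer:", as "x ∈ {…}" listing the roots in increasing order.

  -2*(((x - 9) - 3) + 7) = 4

Step 1. [-2*(((x - 9) - 3) + 7) = 4] leading coefficient -2: divide by -2 ⇒ div: ((x - 9) - 3) + 7 = -2.
Step 2. [((x - 9) - 3) + 7 = -2] peel the +7: subtract 7 from each side. So sub: (x - 9) - 3 = -9.
Step 3. [(x - 9) - 3 = -9] the outer -3 inverts by adding 3, so sub: x - 9 = -6.
Step 4. [x - 9 = -6] add 9: x sits inside (… - 9), so sub: x = 3.

Answer: x ∈ {3}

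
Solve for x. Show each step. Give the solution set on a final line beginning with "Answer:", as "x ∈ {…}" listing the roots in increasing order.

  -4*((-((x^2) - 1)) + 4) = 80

Step 1. [-4*((-((x^2) - 1)) + 4) = 80] -4·(inner) — divide through by -4 ⇒ div: (-((x^2) - 1)) + 4 = -20.
Step 2. [(-((x^2) - 1)) + 4 = -20] peel the +4: subtract 4 from each side, so sub: -((x^2) - 1) = -24.
Step 3. [-((x^2) - 1) = -24] flip signs both sides. So neg: (x^2) - 1 = 24.
Step 4. [(x^2) - 1 = 24] peel the -1: add 1 from each side, so sub: x^2 = 25.
Step 5. [x^2 = 25] √ both sides: 25 ≥ 0 gives two branches, so sqrt: x = 5 or -5.

Answer: x ∈ {-5, 5}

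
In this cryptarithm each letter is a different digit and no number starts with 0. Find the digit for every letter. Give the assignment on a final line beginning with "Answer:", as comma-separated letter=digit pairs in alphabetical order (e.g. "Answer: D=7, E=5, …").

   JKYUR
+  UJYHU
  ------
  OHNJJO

Step 1. [col 1: R + U ≡ O (mod 10)] column 1 (R + U ≡ O (mod 10), carry-in 0) doesn't pin U yet; pick U=4 and continue. So U=4.
Step 2. [col 1: R + U ≡ O (mod 10)] O=1 is one option consistent with column 1 (R + U ≡ O (mod 10), carry-in 0) — take it. So O=1.
Step 3. [col 1: R + U ≡ O (mod 10)] in column 1 we have R+U≡O with carry-in 0; given U=4, O=1 and digits 1,4 already taken and all letters distinct, that pins R to 7 ⇒ R=7.
Step 4. [col 2: U + H ≡ J (mod 10)] H=3 is one option consistent with column 2 (U + H ≡ J (mod 10), carry-in 1) — take it, so H=3.
Step 5. [col 2: U + H ≡ J (mod 10)] from column 2 (U=4, H=3, carry-in 1, digits 1,3,4,7 already taken and all letters distinct): J must equal 8 ⇒ J=8.
Step 6. [col 3: Y + Y ≡ J (mod 10)] in column 3 we have Y+Y≡J with carry-in 0; given J=8 and digits 1,3,4,7,8 already taken and all letters distinct, that pins Y to 9. So Y=9.
Step 7. [col 4: K + J ≡ N (mod 10)] from column 4 (J=8, carry-in 1, digits 1,3,4,7,8,9 already taken and all letters distinct): K must equal 6. So K=6.
Step 8. [col 4: K + J ≡ N (mod 10)] in column 4 we have K+J≡N with carry-in 1; given K=6, J=8 and digits 1,3,4,6,7,8,9 already taken and all letters distinct, that pins N to 5. So N=5.

Answer: H=3, J=8, K=6, N=5, O=1, R=7, U=4, Y=9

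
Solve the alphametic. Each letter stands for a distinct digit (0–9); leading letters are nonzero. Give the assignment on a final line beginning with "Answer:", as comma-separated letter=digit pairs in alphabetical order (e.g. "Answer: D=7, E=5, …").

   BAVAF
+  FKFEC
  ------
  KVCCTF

Step 1. [K] adding two 5-digit numbers gives at most 5+1 digits, and here it does — K is that final carry and must be 1, so K=1.
Step 2. [col 1: F + C ≡ F (mod 10)] in column 1 we have F+C≡F with carry-in 0; given nothing yet and digits 1 already taken and all letters distinct, that pins C to 0, so C=0.
Step 3. [col 1: F + C ≡ F (mod 10)] no forcing yet in column 1 (carry-in 0); F=7 is free and consistent — try it, so F=7.
Step 4. [col 2: A + E ≡ T (mod 10)] several values work for A in column 2 (A + E ≡ T (mod 10), carry-in 0); try A=8, so A=8.
Step 5. [col 2: A + E ≡ T (mod 10)] several values work for T in column 2 (A + E ≡ T (mod 10), carry-in 0); try T=3, so T=3.
Step 6. [col 2: A + E ≡ T (mod 10)] in column 2 we have A+E≡T with carry-in 0; given A=8, T=3 and digits 0,1,3,7,8 already taken and all letters distinct, that pins E to 5 ⇒ E=5.
Step 7. [col 3: V + F ≡ C (mod 10)] column 3 reads V+F+carry(1)=C with F=7, C=0; with digits 0,1,3,5,7,8 already taken and all letters distinct, the only value for V is 2. So V=2.
Step 8. [col 5: B + F ≡ V (mod 10)] column 5 reads B+F+carry(1)=V with F=7, V=2; with digits 0,1,2,3,5,7,8 already taken and all letters distinct, the only value for B is 4 ⇒ B=4.

Answer: A=8, B=4, C=0, E=5, F=7, K=1, T=3, V=2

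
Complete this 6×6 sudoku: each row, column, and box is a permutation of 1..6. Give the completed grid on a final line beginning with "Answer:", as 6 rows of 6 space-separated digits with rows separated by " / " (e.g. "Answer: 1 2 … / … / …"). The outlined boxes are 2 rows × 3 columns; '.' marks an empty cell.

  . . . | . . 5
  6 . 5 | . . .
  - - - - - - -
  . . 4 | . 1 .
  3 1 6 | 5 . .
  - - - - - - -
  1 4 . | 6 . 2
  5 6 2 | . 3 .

Step 1. [r4c5∈{2,4}] r4c5 is the only open cell in row 4 admitting 2 ⇒ r4c5=2.
Step 2. [r2c5∈{4}] r2c5 has the single candidate 4, so r2c5=4.
Step 3. [r3c4∈{3}] only 3 remains possible at r3c4. So r3c4=3.
Step 4. [r2c6∈{1,3}] 3 has one home in col 6: r2c6. So r2c6=3.
Step 5. [r2c2∈{2}] r2c2's peers cover all but 2. So r2c2=2.
Step 6. [r1c3∈{1,3}] r1c3 is the only open cell in col 3 admitting 1. So r1c3=1.
Step 7. [r6c4∈{1,4}] 4 has one home in col 4: r6c4 ⇒ r6c4=4.
Step 8. [r1c5∈{6}] nothing but 6 survives at r1c5. So r1c5=6.
Step 9. [r1c1∈{4}] nothing but 4 survives at r1c1, so r1c1=4.
Step 10. [r6c6∈{1}] nothing but 1 survives at r6c6, so r6c6=1.
Step 11. [r3c1∈{2}] r3c1 has the single candidate 2. So r3c1=2.
Step 12. [r4c6∈{4}] r4c6 has the single candidate 4. So r4c6=4.
Step 13. [r5c5∈{5}] only 5 remains possible at r5c5. So r5c5=5.
Step 14. [r5c3∈{3}] r5c3's peers cover all but 3 ⇒ r5c3=3.
Step 15. [r3c6∈{6}] nothing but 6 survives at r3c6 ⇒ r3c6=6.
Step 16. [r3c2∈{5}] only 5 remains possible at r3c2. So r3c2=5.
Step 17. [r2c4∈{1}] r2c4's peers cover all but 1. So r2c4=1.
Step 18. [r1c2∈{3}] only 3 remains possible at r1c2 ⇒ r1c2=3.
Step 19. [r1c4∈{2}] r1c4's peers cover all but 2, so r1c4=2.

Answer: 4 3 1 2 6 5 / 6 2 5 1 4 3 / 2 5 4 3 1 6 / 3 1 6 5 2 4 / 1 4 3 6 5 2 / 5 6 2 4 3 1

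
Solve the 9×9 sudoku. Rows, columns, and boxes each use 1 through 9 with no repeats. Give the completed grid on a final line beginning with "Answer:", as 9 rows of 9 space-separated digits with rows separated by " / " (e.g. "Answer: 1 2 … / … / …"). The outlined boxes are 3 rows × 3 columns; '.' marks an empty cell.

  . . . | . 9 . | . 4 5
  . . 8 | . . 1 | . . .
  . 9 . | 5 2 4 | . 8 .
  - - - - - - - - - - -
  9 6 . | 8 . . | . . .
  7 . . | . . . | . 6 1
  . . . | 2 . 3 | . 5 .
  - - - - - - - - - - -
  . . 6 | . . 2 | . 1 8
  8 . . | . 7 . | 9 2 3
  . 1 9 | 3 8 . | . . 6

Step 1. [r3c9∈{7}] nothing but 7 survives at r3c9 ⇒ r3c9=7.
Step 2. [r1c3∈{1,2,3,7}] col 3 places 7 nowhere but r1c3. So r1c3=7.
Step 3. [r1c4∈{6}] only 6 remains possible at r1c4, so r1c4=6.
Step 4. [r6c7∈{4,7,8}] row 6 places 7 nowhere but r6c7, so r6c7=7.
Step 5. [r9c6∈{5}] r9c6's peers cover all but 5. So r9c6=5.
Step 6. [r7c5∈{4}] r7c5's peers cover all but 4 ⇒ r7c5=4.
Step 7. [r2c5∈{3}] r2c5 is down to just 3, so r2c5=3.
Step 8. [r5c4∈{4,9}] across col 4, 4 lands solely at r5c4 ⇒ r5c4=4.
Step 9. [r5c5∈{5}] nothing but 5 survives at r5c5 ⇒ r5c5=5.
Step 10. [r4c3∈{1,2,3,4,5}] r4c3 is the only open cell in row 4 admitting 5. So r4c3=5.
Step 11. [r8c2∈{4,5}] in row 8, 5 fits only at r8c2 ⇒ r8c2=5.
Step 12. [r5c3∈{2,3}] r5c3 is the only open cell in col 3 admitting 2. So r5c3=2.
Step 13. [r3c3∈{1,3}] 3 has one home in col 3: r3c3, so r3c3=3.
Step 14. [r1c7∈{1,2,3}] row 1 places 3 nowhere but r1c7 ⇒ r1c7=3.
Step 15. [r9c1∈{2,4}] across row 9, 2 lands solely at r9c1. So r9c1=2.
Step 16. [r6c3∈{1,4}] 1 has one home in col 3: r6c3. So r6c3=1.
Step 17. [r6c1∈{4}] r6c1's peers cover all but 4. So r6c1=4.
Step 18. [r5c2∈{3,8}] r5c2 is the only open cell in row 5 admitting 3 ⇒ r5c2=3.
Step 19. [r4c9∈{2,4}] across col 9, 4 lands solely at r4c9. So r4c9=4.
Step 20. [r2c9∈{2,9}] across col 9, 2 lands solely at r2c9 ⇒ r2c9=2.
Step 21. [r3c7∈{1,6}] 1 has one home in col 7: r3c7 ⇒ r3c7=1.
Step 22. [r3c1∈{6}] r3c1 has the single candidate 6. So r3c1=6.
Step 23. [r5c6∈{9}] r5c6 has the single candidate 9. So r5c6=9.
Step 24. [r2c4∈{7}] nothing but 7 survives at r2c4 ⇒ r2c4=7.
Step 25. [r8c4∈{1}] only 1 remains possible at r8c4. So r8c4=1.
Step 26. [r4c8∈{3}] only 3 remains possible at r4c8. So r4c8=3.
Step 27. [r4c5∈{1}] nothing but 1 survives at r4c5 ⇒ r4c5=1.
Step 28. [r7c2∈{7}] r7c2 is down to just 7, so r7c2=7.
Step 29. [r5c7∈{8}] only 8 remains possible at r5c7 ⇒ r5c7=8.
Step 30. [r1c6∈{8}] nothing but 8 survives at r1c6 ⇒ r1c6=8.
Step 31. [r7c4∈{9}] r7c4 is down to just 9 ⇒ r7c4=9.
Step 32. [r1c1∈{1}] r1c1 is down to just 1. So r1c1=1.
Step 33. [r8c3∈{4}] only 4 remains possible at r8c3 ⇒ r8c3=4.
Step 34. [r2c7∈{6}] nothing but 6 survives at r2c7, so r2c7=6.
Step 35. [r4c7∈{2}] r4c7's peers cover all but 2, so r4c7=2.
Step 36. [r4c6∈{7}] nothing but 7 survives at r4c6 ⇒ r4c6=7.
Step 37. [r2c8∈{9}] r2c8 has the single candidate 9, so r2c8=9.
Step 38. [r2c2∈{4}] only 4 remains possible at r2c2, so r2c2=4.
Step 39. [r8c6∈{6}] r8c6's peers cover all but 6. So r8c6=6.
Step 40. [r6c5∈{6}] only 6 remains possible at r6c5. So r6c5=6.
Step 41. [r7c1∈{3}] r7c1's peers cover all but 3 ⇒ r7c1=3.
Step 42. [r6c2∈{8}] r6c2 has the single candidate 8, so r6c2=8.
Step 43. [r2c1∈{5}] r2c1's peers cover all but 5, so r2c1=5.
Step 44. [r9c7∈{4}] nothing but 4 survives at r9c7. So r9c7=4.
Step 45. [r6c9∈{9}] only 9 remains possible at r6c9 ⇒ r6c9=9.
Step 46. [r1c2∈{2}] r1c2 has the single candidate 2. So r1c2=2.
Step 47. [r7c7∈{5}] nothing but 5 survives at r7c7. So r7c7=5.
Step 48. [r9c8∈{7}] r9c8 has the single candidate 7. So r9c8=7.

Answer: 1 2 7 6 9 8 3 4 5 / 5 4 8 7 3 1 6 9 2 / 6 9 3 5 2 4 1 8 7 / 9 6 5 8 1 7 2 3 4 / 7 3 2 4 5 9 8 6 1 / 4 8 1 2 6 3 7 5 9 / 3 7 6 9 4 2 5 1 8 / 8 5 4 1 7 6 9 2 3 / 2 1 9 3 8 5 4 7 6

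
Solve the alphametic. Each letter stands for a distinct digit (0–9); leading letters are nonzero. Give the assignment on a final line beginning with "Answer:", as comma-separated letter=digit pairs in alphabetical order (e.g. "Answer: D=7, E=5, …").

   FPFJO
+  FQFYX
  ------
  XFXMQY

Step 1. [col 1: O + X ≡ Y (mod 10)] column 1 (O + X ≡ Y (mod 10), carry-in 0) doesn't pin O yet; pick O=4 and continue ⇒ O=4.
Step 2. [col 1: O + X ≡ Y (mod 10)] no forcing yet in column 1 (carry-in 0); Y=5 is free and consistent — try it. So Y=5.
Step 3. [col 1: O + X ≡ Y (mod 10)] in column 1 we have O+X≡Y with carry-in 0; given O=4, Y=5 and digits 4,5 already taken and all letters distinct, that pins X to 1 ⇒ X=1.
Step 4. [col 2: J + Y ≡ Q (mod 10)] no forcing yet in column 2 (carry-in 0); J=2 is free and consistent — try it. So J=2.
Step 5. [col 2: J + Y ≡ Q (mod 10)] column 2 reads J+Y+carry(0)=Q with J=2, Y=5; with digits 1,2,4,5 already taken and all letters distinct, the only value for Q is 7. So Q=7.
Step 6. [col 3: F + F ≡ M (mod 10)] M=8 is one option consistent with column 3 (F + F ≡ M (mod 10), carry-in 0) — take it, so M=8.
Step 7. [col 3: F + F ≡ M (mod 10)] column 3: given M=8, carry-in 0, and digits 1,2,4,5,7,8 already taken and all letters distinct, F+F≡M (mod 10) forces F=9. So F=9.
Step 8. [col 4: P + Q ≡ X (mod 10)] in column 4 we have P+Q≡X with carry-in 1; given Q=7, X=1 and digits 1,2,4,5,7,8,9 already taken and all letters distinct, that pins P to 3, so P=3.

Answer: F=9, J=2, M=8, O=4, P=3, Q=7, X=1, Y=5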